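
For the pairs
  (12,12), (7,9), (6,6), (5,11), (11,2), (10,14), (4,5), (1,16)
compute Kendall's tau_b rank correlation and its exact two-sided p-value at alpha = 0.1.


Step 1: Enumerate the 28 unordered pairs (i,j) with i<j and classify each by sign(x_j-x_i) * sign(y_j-y_i).
  (1,2):dx=-5,dy=-3->C; (1,3):dx=-6,dy=-6->C; (1,4):dx=-7,dy=-1->C; (1,5):dx=-1,dy=-10->C
  (1,6):dx=-2,dy=+2->D; (1,7):dx=-8,dy=-7->C; (1,8):dx=-11,dy=+4->D; (2,3):dx=-1,dy=-3->C
  (2,4):dx=-2,dy=+2->D; (2,5):dx=+4,dy=-7->D; (2,6):dx=+3,dy=+5->C; (2,7):dx=-3,dy=-4->C
  (2,8):dx=-6,dy=+7->D; (3,4):dx=-1,dy=+5->D; (3,5):dx=+5,dy=-4->D; (3,6):dx=+4,dy=+8->C
  (3,7):dx=-2,dy=-1->C; (3,8):dx=-5,dy=+10->D; (4,5):dx=+6,dy=-9->D; (4,6):dx=+5,dy=+3->C
  (4,7):dx=-1,dy=-6->C; (4,8):dx=-4,dy=+5->D; (5,6):dx=-1,dy=+12->D; (5,7):dx=-7,dy=+3->D
  (5,8):dx=-10,dy=+14->D; (6,7):dx=-6,dy=-9->C; (6,8):dx=-9,dy=+2->D; (7,8):dx=-3,dy=+11->D
Step 2: C = 13, D = 15, total pairs = 28.
Step 3: tau = (C - D)/(n(n-1)/2) = (13 - 15)/28 = -0.071429.
Step 4: Exact two-sided p-value (enumerate n! = 40320 permutations of y under H0): p = 0.904861.
Step 5: alpha = 0.1. fail to reject H0.

tau_b = -0.0714 (C=13, D=15), p = 0.904861, fail to reject H0.


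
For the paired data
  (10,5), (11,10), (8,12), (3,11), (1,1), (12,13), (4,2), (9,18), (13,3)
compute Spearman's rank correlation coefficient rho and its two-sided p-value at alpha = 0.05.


Step 1: Rank x and y separately (midranks; no ties here).
rank(x): 10->6, 11->7, 8->4, 3->2, 1->1, 12->8, 4->3, 9->5, 13->9
rank(y): 5->4, 10->5, 12->7, 11->6, 1->1, 13->8, 2->2, 18->9, 3->3
Step 2: d_i = R_x(i) - R_y(i); compute d_i^2.
  (6-4)^2=4, (7-5)^2=4, (4-7)^2=9, (2-6)^2=16, (1-1)^2=0, (8-8)^2=0, (3-2)^2=1, (5-9)^2=16, (9-3)^2=36
sum(d^2) = 86.
Step 3: rho = 1 - 6*86 / (9*(9^2 - 1)) = 1 - 516/720 = 0.283333.
Step 4: Under H0, t = rho * sqrt((n-2)/(1-rho^2)) = 0.7817 ~ t(7).
Step 5: Two-sided p-value from the t-distribution with 7 df = 0.460030.
Step 6: alpha = 0.05. fail to reject H0.

rho = 0.2833, p = 0.460030, fail to reject H0 at alpha = 0.05.


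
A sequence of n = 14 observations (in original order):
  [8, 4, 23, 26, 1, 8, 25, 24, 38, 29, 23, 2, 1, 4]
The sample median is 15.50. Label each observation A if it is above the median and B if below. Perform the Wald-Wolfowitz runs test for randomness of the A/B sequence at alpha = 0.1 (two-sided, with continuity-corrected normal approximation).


Step 1: Compute median = 15.50; label A = above, B = below.
Labels in order: BBAABBAAAAABBB  (n_A = 7, n_B = 7)
Step 2: Count runs R = 5.
Step 3: Under H0 (random ordering), E[R] = 2*n_A*n_B/(n_A+n_B) + 1 = 2*7*7/14 + 1 = 8.0000.
        Var[R] = 2*n_A*n_B*(2*n_A*n_B - n_A - n_B) / ((n_A+n_B)^2 * (n_A+n_B-1)) = 8232/2548 = 3.2308.
        SD[R] = 1.7974.
Step 4: Continuity-corrected z = (R + 0.5 - E[R]) / SD[R] = (5 + 0.5 - 8.0000) / 1.7974 = -1.3909.
Step 5: Two-sided p-value via normal approximation = 2*(1 - Phi(|z|)) = 0.164264.
Step 6: alpha = 0.1. fail to reject H0.

R = 5, z = -1.3909, p = 0.164264, fail to reject H0.


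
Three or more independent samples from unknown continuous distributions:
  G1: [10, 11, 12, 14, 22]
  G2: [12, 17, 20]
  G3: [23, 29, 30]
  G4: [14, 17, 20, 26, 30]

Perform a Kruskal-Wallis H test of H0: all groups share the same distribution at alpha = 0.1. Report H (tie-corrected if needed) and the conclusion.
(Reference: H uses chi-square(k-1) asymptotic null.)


Step 1: Combine all N = 16 observations and assign midranks.
sorted (value, group, rank): (10,G1,1), (11,G1,2), (12,G1,3.5), (12,G2,3.5), (14,G1,5.5), (14,G4,5.5), (17,G2,7.5), (17,G4,7.5), (20,G2,9.5), (20,G4,9.5), (22,G1,11), (23,G3,12), (26,G4,13), (29,G3,14), (30,G3,15.5), (30,G4,15.5)
Step 2: Sum ranks within each group.
R_1 = 23 (n_1 = 5)
R_2 = 20.5 (n_2 = 3)
R_3 = 41.5 (n_3 = 3)
R_4 = 51 (n_4 = 5)
Step 3: H = 12/(N(N+1)) * sum(R_i^2/n_i) - 3(N+1)
     = 12/(16*17) * (23^2/5 + 20.5^2/3 + 41.5^2/3 + 51^2/5) - 3*17
     = 0.044118 * 1340.17 - 51
     = 8.125000.
Step 4: Ties present; correction factor C = 1 - 30/(16^3 - 16) = 0.992647. Corrected H = 8.125000 / 0.992647 = 8.185185.
Step 5: Under H0, H ~ chi^2(3); p-value = 0.042336.
Step 6: alpha = 0.1. reject H0.

H = 8.1852, df = 3, p = 0.042336, reject H0.


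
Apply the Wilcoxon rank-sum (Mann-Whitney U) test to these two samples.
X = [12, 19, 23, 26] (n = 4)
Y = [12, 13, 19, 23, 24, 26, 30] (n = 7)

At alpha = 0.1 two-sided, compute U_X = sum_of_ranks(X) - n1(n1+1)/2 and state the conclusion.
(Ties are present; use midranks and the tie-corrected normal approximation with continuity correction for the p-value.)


Step 1: Combine and sort all 11 observations; assign midranks.
sorted (value, group): (12,X), (12,Y), (13,Y), (19,X), (19,Y), (23,X), (23,Y), (24,Y), (26,X), (26,Y), (30,Y)
ranks: 12->1.5, 12->1.5, 13->3, 19->4.5, 19->4.5, 23->6.5, 23->6.5, 24->8, 26->9.5, 26->9.5, 30->11
Step 2: Rank sum for X: R1 = 1.5 + 4.5 + 6.5 + 9.5 = 22.
Step 3: U_X = R1 - n1(n1+1)/2 = 22 - 4*5/2 = 22 - 10 = 12.
       U_Y = n1*n2 - U_X = 28 - 12 = 16.
Step 4: Ties are present, so use the tie-corrected normal approximation (with continuity correction) for the p-value.
Step 5: p-value = 0.774812; compare to alpha = 0.1. fail to reject H0.

U_X = 12, p = 0.774812, fail to reject H0 at alpha = 0.1.


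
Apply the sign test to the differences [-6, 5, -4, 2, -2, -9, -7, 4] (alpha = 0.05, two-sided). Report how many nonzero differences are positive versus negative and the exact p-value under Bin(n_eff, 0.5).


Step 1: Discard zero differences. Original n = 8; n_eff = number of nonzero differences = 8.
Nonzero differences (with sign): -6, +5, -4, +2, -2, -9, -7, +4
Step 2: Count signs: positive = 3, negative = 5.
Step 3: Under H0: P(positive) = 0.5, so the number of positives S ~ Bin(8, 0.5).
Step 4: Two-sided exact p-value = sum of Bin(8,0.5) probabilities at or below the observed probability = 0.726562.
Step 5: alpha = 0.05. fail to reject H0.

n_eff = 8, pos = 3, neg = 5, p = 0.726562, fail to reject H0.


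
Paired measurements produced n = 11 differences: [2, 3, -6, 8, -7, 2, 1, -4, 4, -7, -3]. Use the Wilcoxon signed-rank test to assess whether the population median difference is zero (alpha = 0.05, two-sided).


Step 1: Drop any zero differences (none here) and take |d_i|.
|d| = [2, 3, 6, 8, 7, 2, 1, 4, 4, 7, 3]
Step 2: Midrank |d_i| (ties get averaged ranks).
ranks: |2|->2.5, |3|->4.5, |6|->8, |8|->11, |7|->9.5, |2|->2.5, |1|->1, |4|->6.5, |4|->6.5, |7|->9.5, |3|->4.5
Step 3: Attach original signs; sum ranks with positive sign and with negative sign.
W+ = 2.5 + 4.5 + 11 + 2.5 + 1 + 6.5 = 28
W- = 8 + 9.5 + 6.5 + 9.5 + 4.5 = 38
(Check: W+ + W- = 66 should equal n(n+1)/2 = 66.)
Step 4: Test statistic W = min(W+, W-) = 28.
Step 5: Ties in |d|, so use the tie-corrected normal approximation.
        E[W] = n(n+1)/4 = 11*12/4 = 33.
        Tie groups: |d|=2 (t=2), |d|=3 (t=2), |d|=4 (t=2), |d|=7 (t=2); sum(t^3 - t) = 24.
        Var[W] = n(n+1)(2n+1)/24 - sum(t^3-t)/48 = 3036/24 - 24/48 = 126.
        z = (W - E[W]) / sqrt(Var[W]) = (28 - 33) / 11.2250 = -0.4454.
        Two-sided p = 2*Phi(z) = 0.656005.
Step 6: alpha = 0.05. fail to reject H0.

W+ = 28, W- = 38, W = min = 28, p = 0.656005, fail to reject H0.


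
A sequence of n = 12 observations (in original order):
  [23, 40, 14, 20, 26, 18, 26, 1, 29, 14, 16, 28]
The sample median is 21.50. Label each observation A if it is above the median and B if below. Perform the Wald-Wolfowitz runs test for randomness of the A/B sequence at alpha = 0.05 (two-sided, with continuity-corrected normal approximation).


Step 1: Compute median = 21.50; label A = above, B = below.
Labels in order: AABBABABABBA  (n_A = 6, n_B = 6)
Step 2: Count runs R = 9.
Step 3: Under H0 (random ordering), E[R] = 2*n_A*n_B/(n_A+n_B) + 1 = 2*6*6/12 + 1 = 7.0000.
        Var[R] = 2*n_A*n_B*(2*n_A*n_B - n_A - n_B) / ((n_A+n_B)^2 * (n_A+n_B-1)) = 4320/1584 = 2.7273.
        SD[R] = 1.6514.
Step 4: Continuity-corrected z = (R - 0.5 - E[R]) / SD[R] = (9 - 0.5 - 7.0000) / 1.6514 = 0.9083.
Step 5: Two-sided p-value via normal approximation = 2*(1 - Phi(|z|)) = 0.363722.
Step 6: alpha = 0.05. fail to reject H0.

R = 9, z = 0.9083, p = 0.363722, fail to reject H0.


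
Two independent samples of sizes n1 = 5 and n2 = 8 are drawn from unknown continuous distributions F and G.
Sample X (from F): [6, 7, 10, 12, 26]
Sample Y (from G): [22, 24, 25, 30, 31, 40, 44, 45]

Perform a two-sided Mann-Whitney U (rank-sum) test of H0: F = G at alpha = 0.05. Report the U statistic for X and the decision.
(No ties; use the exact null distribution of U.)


Step 1: Combine and sort all 13 observations; assign midranks.
sorted (value, group): (6,X), (7,X), (10,X), (12,X), (22,Y), (24,Y), (25,Y), (26,X), (30,Y), (31,Y), (40,Y), (44,Y), (45,Y)
ranks: 6->1, 7->2, 10->3, 12->4, 22->5, 24->6, 25->7, 26->8, 30->9, 31->10, 40->11, 44->12, 45->13
Step 2: Rank sum for X: R1 = 1 + 2 + 3 + 4 + 8 = 18.
Step 3: U_X = R1 - n1(n1+1)/2 = 18 - 5*6/2 = 18 - 15 = 3.
       U_Y = n1*n2 - U_X = 40 - 3 = 37.
Step 4: No ties, so the exact null distribution of U (based on enumerating the C(13,5) = 1287 equally likely rank assignments) gives the two-sided p-value.
Step 5: p-value = 0.010878; compare to alpha = 0.05. reject H0.

U_X = 3, p = 0.010878, reject H0 at alpha = 0.05.


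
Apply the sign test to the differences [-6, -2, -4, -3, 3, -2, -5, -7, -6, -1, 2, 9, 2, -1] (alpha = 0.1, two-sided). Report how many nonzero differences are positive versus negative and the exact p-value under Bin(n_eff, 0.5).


Step 1: Discard zero differences. Original n = 14; n_eff = number of nonzero differences = 14.
Nonzero differences (with sign): -6, -2, -4, -3, +3, -2, -5, -7, -6, -1, +2, +9, +2, -1
Step 2: Count signs: positive = 4, negative = 10.
Step 3: Under H0: P(positive) = 0.5, so the number of positives S ~ Bin(14, 0.5).
Step 4: Two-sided exact p-value = sum of Bin(14,0.5) probabilities at or below the observed probability = 0.179565.
Step 5: alpha = 0.1. fail to reject H0.

n_eff = 14, pos = 4, neg = 10, p = 0.179565, fail to reject H0.


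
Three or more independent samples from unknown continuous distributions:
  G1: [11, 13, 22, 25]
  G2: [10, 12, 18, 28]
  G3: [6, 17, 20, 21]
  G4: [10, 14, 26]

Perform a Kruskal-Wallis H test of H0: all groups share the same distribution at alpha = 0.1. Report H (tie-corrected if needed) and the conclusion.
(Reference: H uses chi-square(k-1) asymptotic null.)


Step 1: Combine all N = 15 observations and assign midranks.
sorted (value, group, rank): (6,G3,1), (10,G2,2.5), (10,G4,2.5), (11,G1,4), (12,G2,5), (13,G1,6), (14,G4,7), (17,G3,8), (18,G2,9), (20,G3,10), (21,G3,11), (22,G1,12), (25,G1,13), (26,G4,14), (28,G2,15)
Step 2: Sum ranks within each group.
R_1 = 35 (n_1 = 4)
R_2 = 31.5 (n_2 = 4)
R_3 = 30 (n_3 = 4)
R_4 = 23.5 (n_4 = 3)
Step 3: H = 12/(N(N+1)) * sum(R_i^2/n_i) - 3(N+1)
     = 12/(15*16) * (35^2/4 + 31.5^2/4 + 30^2/4 + 23.5^2/3) - 3*16
     = 0.050000 * 963.396 - 48
     = 0.169792.
Step 4: Ties present; correction factor C = 1 - 6/(15^3 - 15) = 0.998214. Corrected H = 0.169792 / 0.998214 = 0.170095.
Step 5: Under H0, H ~ chi^2(3); p-value = 0.982266.
Step 6: alpha = 0.1. fail to reject H0.

H = 0.1701, df = 3, p = 0.982266, fail to reject H0.


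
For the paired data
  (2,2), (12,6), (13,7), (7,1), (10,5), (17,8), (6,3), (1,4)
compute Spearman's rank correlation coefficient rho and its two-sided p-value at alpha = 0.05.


Step 1: Rank x and y separately (midranks; no ties here).
rank(x): 2->2, 12->6, 13->7, 7->4, 10->5, 17->8, 6->3, 1->1
rank(y): 2->2, 6->6, 7->7, 1->1, 5->5, 8->8, 3->3, 4->4
Step 2: d_i = R_x(i) - R_y(i); compute d_i^2.
  (2-2)^2=0, (6-6)^2=0, (7-7)^2=0, (4-1)^2=9, (5-5)^2=0, (8-8)^2=0, (3-3)^2=0, (1-4)^2=9
sum(d^2) = 18.
Step 3: rho = 1 - 6*18 / (8*(8^2 - 1)) = 1 - 108/504 = 0.785714.
Step 4: Under H0, t = rho * sqrt((n-2)/(1-rho^2)) = 3.1113 ~ t(6).
Step 5: Two-sided p-value from the t-distribution with 6 df = 0.020815.
Step 6: alpha = 0.05. reject H0.

rho = 0.7857, p = 0.020815, reject H0 at alpha = 0.05.


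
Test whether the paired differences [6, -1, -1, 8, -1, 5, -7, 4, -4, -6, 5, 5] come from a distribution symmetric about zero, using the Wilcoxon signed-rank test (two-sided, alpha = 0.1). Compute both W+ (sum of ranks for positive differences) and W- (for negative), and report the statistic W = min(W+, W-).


Step 1: Drop any zero differences (none here) and take |d_i|.
|d| = [6, 1, 1, 8, 1, 5, 7, 4, 4, 6, 5, 5]
Step 2: Midrank |d_i| (ties get averaged ranks).
ranks: |6|->9.5, |1|->2, |1|->2, |8|->12, |1|->2, |5|->7, |7|->11, |4|->4.5, |4|->4.5, |6|->9.5, |5|->7, |5|->7
Step 3: Attach original signs; sum ranks with positive sign and with negative sign.
W+ = 9.5 + 12 + 7 + 4.5 + 7 + 7 = 47
W- = 2 + 2 + 2 + 11 + 4.5 + 9.5 = 31
(Check: W+ + W- = 78 should equal n(n+1)/2 = 78.)
Step 4: Test statistic W = min(W+, W-) = 31.
Step 5: Ties in |d|, so use the tie-corrected normal approximation.
        E[W] = n(n+1)/4 = 12*13/4 = 39.
        Tie groups: |d|=1 (t=3), |d|=4 (t=2), |d|=5 (t=3), |d|=6 (t=2); sum(t^3 - t) = 60.
        Var[W] = n(n+1)(2n+1)/24 - sum(t^3-t)/48 = 3900/24 - 60/48 = 161.25.
        z = (W - E[W]) / sqrt(Var[W]) = (31 - 39) / 12.6984 = -0.6300.
        Two-sided p = 2*Phi(z) = 0.528695.
Step 6: alpha = 0.1. fail to reject H0.

W+ = 47, W- = 31, W = min = 31, p = 0.528695, fail to reject H0.


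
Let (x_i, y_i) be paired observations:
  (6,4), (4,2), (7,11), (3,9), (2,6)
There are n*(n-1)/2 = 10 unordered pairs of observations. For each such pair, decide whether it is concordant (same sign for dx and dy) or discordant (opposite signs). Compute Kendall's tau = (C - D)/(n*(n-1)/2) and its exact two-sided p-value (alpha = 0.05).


Step 1: Enumerate the 10 unordered pairs (i,j) with i<j and classify each by sign(x_j-x_i) * sign(y_j-y_i).
  (1,2):dx=-2,dy=-2->C; (1,3):dx=+1,dy=+7->C; (1,4):dx=-3,dy=+5->D; (1,5):dx=-4,dy=+2->D
  (2,3):dx=+3,dy=+9->C; (2,4):dx=-1,dy=+7->D; (2,5):dx=-2,dy=+4->D; (3,4):dx=-4,dy=-2->C
  (3,5):dx=-5,dy=-5->C; (4,5):dx=-1,dy=-3->C
Step 2: C = 6, D = 4, total pairs = 10.
Step 3: tau = (C - D)/(n(n-1)/2) = (6 - 4)/10 = 0.200000.
Step 4: Exact two-sided p-value (enumerate n! = 120 permutations of y under H0): p = 0.816667.
Step 5: alpha = 0.05. fail to reject H0.

tau_b = 0.2000 (C=6, D=4), p = 0.816667, fail to reject H0.


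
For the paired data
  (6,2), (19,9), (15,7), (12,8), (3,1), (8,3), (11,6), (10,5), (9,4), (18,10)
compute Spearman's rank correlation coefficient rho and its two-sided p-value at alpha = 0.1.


Step 1: Rank x and y separately (midranks; no ties here).
rank(x): 6->2, 19->10, 15->8, 12->7, 3->1, 8->3, 11->6, 10->5, 9->4, 18->9
rank(y): 2->2, 9->9, 7->7, 8->8, 1->1, 3->3, 6->6, 5->5, 4->4, 10->10
Step 2: d_i = R_x(i) - R_y(i); compute d_i^2.
  (2-2)^2=0, (10-9)^2=1, (8-7)^2=1, (7-8)^2=1, (1-1)^2=0, (3-3)^2=0, (6-6)^2=0, (5-5)^2=0, (4-4)^2=0, (9-10)^2=1
sum(d^2) = 4.
Step 3: rho = 1 - 6*4 / (10*(10^2 - 1)) = 1 - 24/990 = 0.975758.
Step 4: Under H0, t = rho * sqrt((n-2)/(1-rho^2)) = 12.6105 ~ t(8).
Step 5: Two-sided p-value from the t-distribution with 8 df = 0.000001.
Step 6: alpha = 0.1. reject H0.

rho = 0.9758, p = 0.000001, reject H0 at alpha = 0.1.


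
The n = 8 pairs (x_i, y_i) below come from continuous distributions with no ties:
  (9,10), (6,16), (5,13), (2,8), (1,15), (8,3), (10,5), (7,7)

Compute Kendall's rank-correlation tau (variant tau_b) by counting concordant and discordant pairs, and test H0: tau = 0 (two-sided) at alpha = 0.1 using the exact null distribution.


Step 1: Enumerate the 28 unordered pairs (i,j) with i<j and classify each by sign(x_j-x_i) * sign(y_j-y_i).
  (1,2):dx=-3,dy=+6->D; (1,3):dx=-4,dy=+3->D; (1,4):dx=-7,dy=-2->C; (1,5):dx=-8,dy=+5->D
  (1,6):dx=-1,dy=-7->C; (1,7):dx=+1,dy=-5->D; (1,8):dx=-2,dy=-3->C; (2,3):dx=-1,dy=-3->C
  (2,4):dx=-4,dy=-8->C; (2,5):dx=-5,dy=-1->C; (2,6):dx=+2,dy=-13->D; (2,7):dx=+4,dy=-11->D
  (2,8):dx=+1,dy=-9->D; (3,4):dx=-3,dy=-5->C; (3,5):dx=-4,dy=+2->D; (3,6):dx=+3,dy=-10->D
  (3,7):dx=+5,dy=-8->D; (3,8):dx=+2,dy=-6->D; (4,5):dx=-1,dy=+7->D; (4,6):dx=+6,dy=-5->D
  (4,7):dx=+8,dy=-3->D; (4,8):dx=+5,dy=-1->D; (5,6):dx=+7,dy=-12->D; (5,7):dx=+9,dy=-10->D
  (5,8):dx=+6,dy=-8->D; (6,7):dx=+2,dy=+2->C; (6,8):dx=-1,dy=+4->D; (7,8):dx=-3,dy=+2->D
Step 2: C = 8, D = 20, total pairs = 28.
Step 3: tau = (C - D)/(n(n-1)/2) = (8 - 20)/28 = -0.428571.
Step 4: Exact two-sided p-value (enumerate n! = 40320 permutations of y under H0): p = 0.178869.
Step 5: alpha = 0.1. fail to reject H0.

tau_b = -0.4286 (C=8, D=20), p = 0.178869, fail to reject H0.


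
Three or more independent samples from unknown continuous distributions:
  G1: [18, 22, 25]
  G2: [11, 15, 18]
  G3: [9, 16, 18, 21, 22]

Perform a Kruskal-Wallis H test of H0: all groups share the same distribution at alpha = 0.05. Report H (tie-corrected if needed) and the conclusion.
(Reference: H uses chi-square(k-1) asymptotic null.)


Step 1: Combine all N = 11 observations and assign midranks.
sorted (value, group, rank): (9,G3,1), (11,G2,2), (15,G2,3), (16,G3,4), (18,G1,6), (18,G2,6), (18,G3,6), (21,G3,8), (22,G1,9.5), (22,G3,9.5), (25,G1,11)
Step 2: Sum ranks within each group.
R_1 = 26.5 (n_1 = 3)
R_2 = 11 (n_2 = 3)
R_3 = 28.5 (n_3 = 5)
Step 3: H = 12/(N(N+1)) * sum(R_i^2/n_i) - 3(N+1)
     = 12/(11*12) * (26.5^2/3 + 11^2/3 + 28.5^2/5) - 3*12
     = 0.090909 * 436.867 - 36
     = 3.715152.
Step 4: Ties present; correction factor C = 1 - 30/(11^3 - 11) = 0.977273. Corrected H = 3.715152 / 0.977273 = 3.801550.
Step 5: Under H0, H ~ chi^2(2); p-value = 0.149453.
Step 6: alpha = 0.05. fail to reject H0.

H = 3.8016, df = 2, p = 0.149453, fail to reject H0.


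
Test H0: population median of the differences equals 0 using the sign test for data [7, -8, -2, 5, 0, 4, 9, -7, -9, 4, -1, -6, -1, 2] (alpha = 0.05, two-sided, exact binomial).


Step 1: Discard zero differences. Original n = 14; n_eff = number of nonzero differences = 13.
Nonzero differences (with sign): +7, -8, -2, +5, +4, +9, -7, -9, +4, -1, -6, -1, +2
Step 2: Count signs: positive = 6, negative = 7.
Step 3: Under H0: P(positive) = 0.5, so the number of positives S ~ Bin(13, 0.5).
Step 4: Two-sided exact p-value = sum of Bin(13,0.5) probabilities at or below the observed probability = 1.000000.
Step 5: alpha = 0.05. fail to reject H0.

n_eff = 13, pos = 6, neg = 7, p = 1.000000, fail to reject H0.


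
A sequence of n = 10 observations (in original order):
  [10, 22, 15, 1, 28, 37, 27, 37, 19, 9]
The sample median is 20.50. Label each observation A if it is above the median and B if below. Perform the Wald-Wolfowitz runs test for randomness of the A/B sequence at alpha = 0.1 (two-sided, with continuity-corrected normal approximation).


Step 1: Compute median = 20.50; label A = above, B = below.
Labels in order: BABBAAAABB  (n_A = 5, n_B = 5)
Step 2: Count runs R = 5.
Step 3: Under H0 (random ordering), E[R] = 2*n_A*n_B/(n_A+n_B) + 1 = 2*5*5/10 + 1 = 6.0000.
        Var[R] = 2*n_A*n_B*(2*n_A*n_B - n_A - n_B) / ((n_A+n_B)^2 * (n_A+n_B-1)) = 2000/900 = 2.2222.
        SD[R] = 1.4907.
Step 4: Continuity-corrected z = (R + 0.5 - E[R]) / SD[R] = (5 + 0.5 - 6.0000) / 1.4907 = -0.3354.
Step 5: Two-sided p-value via normal approximation = 2*(1 - Phi(|z|)) = 0.737316.
Step 6: alpha = 0.1. fail to reject H0.

R = 5, z = -0.3354, p = 0.737316, fail to reject H0.


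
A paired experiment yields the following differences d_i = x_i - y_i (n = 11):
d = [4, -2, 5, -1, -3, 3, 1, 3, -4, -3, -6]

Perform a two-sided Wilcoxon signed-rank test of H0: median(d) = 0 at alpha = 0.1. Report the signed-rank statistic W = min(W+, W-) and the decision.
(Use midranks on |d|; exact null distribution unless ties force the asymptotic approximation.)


Step 1: Drop any zero differences (none here) and take |d_i|.
|d| = [4, 2, 5, 1, 3, 3, 1, 3, 4, 3, 6]
Step 2: Midrank |d_i| (ties get averaged ranks).
ranks: |4|->8.5, |2|->3, |5|->10, |1|->1.5, |3|->5.5, |3|->5.5, |1|->1.5, |3|->5.5, |4|->8.5, |3|->5.5, |6|->11
Step 3: Attach original signs; sum ranks with positive sign and with negative sign.
W+ = 8.5 + 10 + 5.5 + 1.5 + 5.5 = 31
W- = 3 + 1.5 + 5.5 + 8.5 + 5.5 + 11 = 35
(Check: W+ + W- = 66 should equal n(n+1)/2 = 66.)
Step 4: Test statistic W = min(W+, W-) = 31.
Step 5: Ties in |d|, so use the tie-corrected normal approximation.
        E[W] = n(n+1)/4 = 11*12/4 = 33.
        Tie groups: |d|=1 (t=2), |d|=3 (t=4), |d|=4 (t=2); sum(t^3 - t) = 72.
        Var[W] = n(n+1)(2n+1)/24 - sum(t^3-t)/48 = 3036/24 - 72/48 = 125.
        z = (W - E[W]) / sqrt(Var[W]) = (31 - 33) / 11.1803 = -0.1789.
        Two-sided p = 2*Phi(z) = 0.858028.
Step 6: alpha = 0.1. fail to reject H0.

W+ = 31, W- = 35, W = min = 31, p = 0.858028, fail to reject H0.


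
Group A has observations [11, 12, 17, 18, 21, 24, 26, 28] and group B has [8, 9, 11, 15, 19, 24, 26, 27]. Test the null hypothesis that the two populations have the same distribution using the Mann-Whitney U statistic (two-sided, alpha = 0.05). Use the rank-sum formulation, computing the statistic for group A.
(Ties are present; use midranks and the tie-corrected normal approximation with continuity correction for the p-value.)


Step 1: Combine and sort all 16 observations; assign midranks.
sorted (value, group): (8,Y), (9,Y), (11,X), (11,Y), (12,X), (15,Y), (17,X), (18,X), (19,Y), (21,X), (24,X), (24,Y), (26,X), (26,Y), (27,Y), (28,X)
ranks: 8->1, 9->2, 11->3.5, 11->3.5, 12->5, 15->6, 17->7, 18->8, 19->9, 21->10, 24->11.5, 24->11.5, 26->13.5, 26->13.5, 27->15, 28->16
Step 2: Rank sum for X: R1 = 3.5 + 5 + 7 + 8 + 10 + 11.5 + 13.5 + 16 = 74.5.
Step 3: U_X = R1 - n1(n1+1)/2 = 74.5 - 8*9/2 = 74.5 - 36 = 38.5.
       U_Y = n1*n2 - U_X = 64 - 38.5 = 25.5.
Step 4: Ties are present, so use the tie-corrected normal approximation (with continuity correction) for the p-value.
Step 5: p-value = 0.527700; compare to alpha = 0.05. fail to reject H0.

U_X = 38.5, p = 0.527700, fail to reject H0 at alpha = 0.05.


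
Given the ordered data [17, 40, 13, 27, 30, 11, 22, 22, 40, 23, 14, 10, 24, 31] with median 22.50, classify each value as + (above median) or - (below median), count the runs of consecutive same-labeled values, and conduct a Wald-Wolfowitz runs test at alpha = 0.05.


Step 1: Compute median = 22.50; label A = above, B = below.
Labels in order: BABAABBBAABBAA  (n_A = 7, n_B = 7)
Step 2: Count runs R = 8.
Step 3: Under H0 (random ordering), E[R] = 2*n_A*n_B/(n_A+n_B) + 1 = 2*7*7/14 + 1 = 8.0000.
        Var[R] = 2*n_A*n_B*(2*n_A*n_B - n_A - n_B) / ((n_A+n_B)^2 * (n_A+n_B-1)) = 8232/2548 = 3.2308.
        SD[R] = 1.7974.
Step 4: R = E[R], so z = 0 with no continuity correction.
Step 5: Two-sided p-value via normal approximation = 2*(1 - Phi(|z|)) = 1.000000.
Step 6: alpha = 0.05. fail to reject H0.

R = 8, z = 0.0000, p = 1.000000, fail to reject H0.


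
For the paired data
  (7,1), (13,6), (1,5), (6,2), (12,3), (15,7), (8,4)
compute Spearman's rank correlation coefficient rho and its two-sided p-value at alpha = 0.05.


Step 1: Rank x and y separately (midranks; no ties here).
rank(x): 7->3, 13->6, 1->1, 6->2, 12->5, 15->7, 8->4
rank(y): 1->1, 6->6, 5->5, 2->2, 3->3, 7->7, 4->4
Step 2: d_i = R_x(i) - R_y(i); compute d_i^2.
  (3-1)^2=4, (6-6)^2=0, (1-5)^2=16, (2-2)^2=0, (5-3)^2=4, (7-7)^2=0, (4-4)^2=0
sum(d^2) = 24.
Step 3: rho = 1 - 6*24 / (7*(7^2 - 1)) = 1 - 144/336 = 0.571429.
Step 4: Under H0, t = rho * sqrt((n-2)/(1-rho^2)) = 1.5570 ~ t(5).
Step 5: Two-sided p-value from the t-distribution with 5 df = 0.180202.
Step 6: alpha = 0.05. fail to reject H0.

rho = 0.5714, p = 0.180202, fail to reject H0 at alpha = 0.05.


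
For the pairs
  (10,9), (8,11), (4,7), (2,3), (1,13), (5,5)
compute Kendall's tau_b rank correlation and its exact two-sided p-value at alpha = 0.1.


Step 1: Enumerate the 15 unordered pairs (i,j) with i<j and classify each by sign(x_j-x_i) * sign(y_j-y_i).
  (1,2):dx=-2,dy=+2->D; (1,3):dx=-6,dy=-2->C; (1,4):dx=-8,dy=-6->C; (1,5):dx=-9,dy=+4->D
  (1,6):dx=-5,dy=-4->C; (2,3):dx=-4,dy=-4->C; (2,4):dx=-6,dy=-8->C; (2,5):dx=-7,dy=+2->D
  (2,6):dx=-3,dy=-6->C; (3,4):dx=-2,dy=-4->C; (3,5):dx=-3,dy=+6->D; (3,6):dx=+1,dy=-2->D
  (4,5):dx=-1,dy=+10->D; (4,6):dx=+3,dy=+2->C; (5,6):dx=+4,dy=-8->D
Step 2: C = 8, D = 7, total pairs = 15.
Step 3: tau = (C - D)/(n(n-1)/2) = (8 - 7)/15 = 0.066667.
Step 4: Exact two-sided p-value (enumerate n! = 720 permutations of y under H0): p = 1.000000.
Step 5: alpha = 0.1. fail to reject H0.

tau_b = 0.0667 (C=8, D=7), p = 1.000000, fail to reject H0.


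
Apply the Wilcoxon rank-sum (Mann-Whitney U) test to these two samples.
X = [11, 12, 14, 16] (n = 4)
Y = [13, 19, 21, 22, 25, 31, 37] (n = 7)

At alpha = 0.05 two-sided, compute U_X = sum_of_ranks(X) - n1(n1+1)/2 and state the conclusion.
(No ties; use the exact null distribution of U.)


Step 1: Combine and sort all 11 observations; assign midranks.
sorted (value, group): (11,X), (12,X), (13,Y), (14,X), (16,X), (19,Y), (21,Y), (22,Y), (25,Y), (31,Y), (37,Y)
ranks: 11->1, 12->2, 13->3, 14->4, 16->5, 19->6, 21->7, 22->8, 25->9, 31->10, 37->11
Step 2: Rank sum for X: R1 = 1 + 2 + 4 + 5 = 12.
Step 3: U_X = R1 - n1(n1+1)/2 = 12 - 4*5/2 = 12 - 10 = 2.
       U_Y = n1*n2 - U_X = 28 - 2 = 26.
Step 4: No ties, so the exact null distribution of U (based on enumerating the C(11,4) = 330 equally likely rank assignments) gives the two-sided p-value.
Step 5: p-value = 0.024242; compare to alpha = 0.05. reject H0.

U_X = 2, p = 0.024242, reject H0 at alpha = 0.05.


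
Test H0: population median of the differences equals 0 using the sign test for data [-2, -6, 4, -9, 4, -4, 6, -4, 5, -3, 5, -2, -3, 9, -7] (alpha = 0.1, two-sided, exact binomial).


Step 1: Discard zero differences. Original n = 15; n_eff = number of nonzero differences = 15.
Nonzero differences (with sign): -2, -6, +4, -9, +4, -4, +6, -4, +5, -3, +5, -2, -3, +9, -7
Step 2: Count signs: positive = 6, negative = 9.
Step 3: Under H0: P(positive) = 0.5, so the number of positives S ~ Bin(15, 0.5).
Step 4: Two-sided exact p-value = sum of Bin(15,0.5) probabilities at or below the observed probability = 0.607239.
Step 5: alpha = 0.1. fail to reject H0.

n_eff = 15, pos = 6, neg = 9, p = 0.607239, fail to reject H0.


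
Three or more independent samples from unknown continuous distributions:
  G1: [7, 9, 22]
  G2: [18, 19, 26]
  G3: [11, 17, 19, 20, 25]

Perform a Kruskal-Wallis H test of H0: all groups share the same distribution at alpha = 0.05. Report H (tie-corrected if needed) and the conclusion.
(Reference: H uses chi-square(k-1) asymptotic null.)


Step 1: Combine all N = 11 observations and assign midranks.
sorted (value, group, rank): (7,G1,1), (9,G1,2), (11,G3,3), (17,G3,4), (18,G2,5), (19,G2,6.5), (19,G3,6.5), (20,G3,8), (22,G1,9), (25,G3,10), (26,G2,11)
Step 2: Sum ranks within each group.
R_1 = 12 (n_1 = 3)
R_2 = 22.5 (n_2 = 3)
R_3 = 31.5 (n_3 = 5)
Step 3: H = 12/(N(N+1)) * sum(R_i^2/n_i) - 3(N+1)
     = 12/(11*12) * (12^2/3 + 22.5^2/3 + 31.5^2/5) - 3*12
     = 0.090909 * 415.2 - 36
     = 1.745455.
Step 4: Ties present; correction factor C = 1 - 6/(11^3 - 11) = 0.995455. Corrected H = 1.745455 / 0.995455 = 1.753425.
Step 5: Under H0, H ~ chi^2(2); p-value = 0.416149.
Step 6: alpha = 0.05. fail to reject H0.

H = 1.7534, df = 2, p = 0.416149, fail to reject H0.


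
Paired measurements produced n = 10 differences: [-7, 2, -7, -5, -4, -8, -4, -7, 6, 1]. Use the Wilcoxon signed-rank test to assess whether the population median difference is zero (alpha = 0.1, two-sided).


Step 1: Drop any zero differences (none here) and take |d_i|.
|d| = [7, 2, 7, 5, 4, 8, 4, 7, 6, 1]
Step 2: Midrank |d_i| (ties get averaged ranks).
ranks: |7|->8, |2|->2, |7|->8, |5|->5, |4|->3.5, |8|->10, |4|->3.5, |7|->8, |6|->6, |1|->1
Step 3: Attach original signs; sum ranks with positive sign and with negative sign.
W+ = 2 + 6 + 1 = 9
W- = 8 + 8 + 5 + 3.5 + 10 + 3.5 + 8 = 46
(Check: W+ + W- = 55 should equal n(n+1)/2 = 55.)
Step 4: Test statistic W = min(W+, W-) = 9.
Step 5: Ties in |d|, so use the tie-corrected normal approximation.
        E[W] = n(n+1)/4 = 10*11/4 = 27.5.
        Tie groups: |d|=4 (t=2), |d|=7 (t=3); sum(t^3 - t) = 30.
        Var[W] = n(n+1)(2n+1)/24 - sum(t^3-t)/48 = 2310/24 - 30/48 = 95.625.
        z = (W - E[W]) / sqrt(Var[W]) = (9 - 27.5) / 9.7788 = -1.8918.
        Two-sided p = 2*Phi(z) = 0.058511.
Step 6: alpha = 0.1. reject H0.

W+ = 9, W- = 46, W = min = 9, p = 0.058511, reject H0.


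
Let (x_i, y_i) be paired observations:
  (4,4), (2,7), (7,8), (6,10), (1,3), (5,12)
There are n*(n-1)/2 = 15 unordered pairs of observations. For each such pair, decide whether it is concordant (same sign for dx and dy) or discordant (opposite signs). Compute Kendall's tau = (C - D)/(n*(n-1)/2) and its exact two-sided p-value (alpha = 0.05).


Step 1: Enumerate the 15 unordered pairs (i,j) with i<j and classify each by sign(x_j-x_i) * sign(y_j-y_i).
  (1,2):dx=-2,dy=+3->D; (1,3):dx=+3,dy=+4->C; (1,4):dx=+2,dy=+6->C; (1,5):dx=-3,dy=-1->C
  (1,6):dx=+1,dy=+8->C; (2,3):dx=+5,dy=+1->C; (2,4):dx=+4,dy=+3->C; (2,5):dx=-1,dy=-4->C
  (2,6):dx=+3,dy=+5->C; (3,4):dx=-1,dy=+2->D; (3,5):dx=-6,dy=-5->C; (3,6):dx=-2,dy=+4->D
  (4,5):dx=-5,dy=-7->C; (4,6):dx=-1,dy=+2->D; (5,6):dx=+4,dy=+9->C
Step 2: C = 11, D = 4, total pairs = 15.
Step 3: tau = (C - D)/(n(n-1)/2) = (11 - 4)/15 = 0.466667.
Step 4: Exact two-sided p-value (enumerate n! = 720 permutations of y under H0): p = 0.272222.
Step 5: alpha = 0.05. fail to reject H0.

tau_b = 0.4667 (C=11, D=4), p = 0.272222, fail to reject H0.


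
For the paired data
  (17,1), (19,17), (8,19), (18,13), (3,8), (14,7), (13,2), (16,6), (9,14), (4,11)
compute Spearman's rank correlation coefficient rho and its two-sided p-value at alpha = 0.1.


Step 1: Rank x and y separately (midranks; no ties here).
rank(x): 17->8, 19->10, 8->3, 18->9, 3->1, 14->6, 13->5, 16->7, 9->4, 4->2
rank(y): 1->1, 17->9, 19->10, 13->7, 8->5, 7->4, 2->2, 6->3, 14->8, 11->6
Step 2: d_i = R_x(i) - R_y(i); compute d_i^2.
  (8-1)^2=49, (10-9)^2=1, (3-10)^2=49, (9-7)^2=4, (1-5)^2=16, (6-4)^2=4, (5-2)^2=9, (7-3)^2=16, (4-8)^2=16, (2-6)^2=16
sum(d^2) = 180.
Step 3: rho = 1 - 6*180 / (10*(10^2 - 1)) = 1 - 1080/990 = -0.090909.
Step 4: Under H0, t = rho * sqrt((n-2)/(1-rho^2)) = -0.2582 ~ t(8).
Step 5: Two-sided p-value from the t-distribution with 8 df = 0.802772.
Step 6: alpha = 0.1. fail to reject H0.

rho = -0.0909, p = 0.802772, fail to reject H0 at alpha = 0.1.


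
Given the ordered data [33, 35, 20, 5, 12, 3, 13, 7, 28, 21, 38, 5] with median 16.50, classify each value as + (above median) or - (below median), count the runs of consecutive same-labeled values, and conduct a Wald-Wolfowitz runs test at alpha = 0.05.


Step 1: Compute median = 16.50; label A = above, B = below.
Labels in order: AAABBBBBAAAB  (n_A = 6, n_B = 6)
Step 2: Count runs R = 4.
Step 3: Under H0 (random ordering), E[R] = 2*n_A*n_B/(n_A+n_B) + 1 = 2*6*6/12 + 1 = 7.0000.
        Var[R] = 2*n_A*n_B*(2*n_A*n_B - n_A - n_B) / ((n_A+n_B)^2 * (n_A+n_B-1)) = 4320/1584 = 2.7273.
        SD[R] = 1.6514.
Step 4: Continuity-corrected z = (R + 0.5 - E[R]) / SD[R] = (4 + 0.5 - 7.0000) / 1.6514 = -1.5138.
Step 5: Two-sided p-value via normal approximation = 2*(1 - Phi(|z|)) = 0.130070.
Step 6: alpha = 0.05. fail to reject H0.

R = 4, z = -1.5138, p = 0.130070, fail to reject H0.


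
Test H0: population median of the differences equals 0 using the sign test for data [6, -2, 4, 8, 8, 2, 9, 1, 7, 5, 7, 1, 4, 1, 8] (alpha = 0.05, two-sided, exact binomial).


Step 1: Discard zero differences. Original n = 15; n_eff = number of nonzero differences = 15.
Nonzero differences (with sign): +6, -2, +4, +8, +8, +2, +9, +1, +7, +5, +7, +1, +4, +1, +8
Step 2: Count signs: positive = 14, negative = 1.
Step 3: Under H0: P(positive) = 0.5, so the number of positives S ~ Bin(15, 0.5).
Step 4: Two-sided exact p-value = sum of Bin(15,0.5) probabilities at or below the observed probability = 0.000977.
Step 5: alpha = 0.05. reject H0.

n_eff = 15, pos = 14, neg = 1, p = 0.000977, reject H0.


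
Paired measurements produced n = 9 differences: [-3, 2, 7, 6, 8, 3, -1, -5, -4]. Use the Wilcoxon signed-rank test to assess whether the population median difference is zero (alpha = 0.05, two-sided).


Step 1: Drop any zero differences (none here) and take |d_i|.
|d| = [3, 2, 7, 6, 8, 3, 1, 5, 4]
Step 2: Midrank |d_i| (ties get averaged ranks).
ranks: |3|->3.5, |2|->2, |7|->8, |6|->7, |8|->9, |3|->3.5, |1|->1, |5|->6, |4|->5
Step 3: Attach original signs; sum ranks with positive sign and with negative sign.
W+ = 2 + 8 + 7 + 9 + 3.5 = 29.5
W- = 3.5 + 1 + 6 + 5 = 15.5
(Check: W+ + W- = 45 should equal n(n+1)/2 = 45.)
Step 4: Test statistic W = min(W+, W-) = 15.5.
Step 5: Ties in |d|, so use the tie-corrected normal approximation.
        E[W] = n(n+1)/4 = 9*10/4 = 22.5.
        Tie groups: |d|=3 (t=2); sum(t^3 - t) = 6.
        Var[W] = n(n+1)(2n+1)/24 - sum(t^3-t)/48 = 1710/24 - 6/48 = 71.125.
        z = (W - E[W]) / sqrt(Var[W]) = (15.5 - 22.5) / 8.4336 = -0.8300.
        Two-sided p = 2*Phi(z) = 0.406529.
Step 6: alpha = 0.05. fail to reject H0.

W+ = 29.5, W- = 15.5, W = min = 15.5, p = 0.406529, fail to reject H0.


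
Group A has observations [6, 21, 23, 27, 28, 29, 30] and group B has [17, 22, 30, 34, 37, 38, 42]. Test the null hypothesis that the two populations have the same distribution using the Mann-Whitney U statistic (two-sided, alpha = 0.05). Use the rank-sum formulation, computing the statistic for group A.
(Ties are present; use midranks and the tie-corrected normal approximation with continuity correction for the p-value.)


Step 1: Combine and sort all 14 observations; assign midranks.
sorted (value, group): (6,X), (17,Y), (21,X), (22,Y), (23,X), (27,X), (28,X), (29,X), (30,X), (30,Y), (34,Y), (37,Y), (38,Y), (42,Y)
ranks: 6->1, 17->2, 21->3, 22->4, 23->5, 27->6, 28->7, 29->8, 30->9.5, 30->9.5, 34->11, 37->12, 38->13, 42->14
Step 2: Rank sum for X: R1 = 1 + 3 + 5 + 6 + 7 + 8 + 9.5 = 39.5.
Step 3: U_X = R1 - n1(n1+1)/2 = 39.5 - 7*8/2 = 39.5 - 28 = 11.5.
       U_Y = n1*n2 - U_X = 49 - 11.5 = 37.5.
Step 4: Ties are present, so use the tie-corrected normal approximation (with continuity correction) for the p-value.
Step 5: p-value = 0.109832; compare to alpha = 0.05. fail to reject H0.

U_X = 11.5, p = 0.109832, fail to reject H0 at alpha = 0.05.


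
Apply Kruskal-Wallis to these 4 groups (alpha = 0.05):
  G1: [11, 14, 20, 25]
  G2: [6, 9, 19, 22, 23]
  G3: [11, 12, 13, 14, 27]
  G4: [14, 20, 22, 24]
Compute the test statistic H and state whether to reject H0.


Step 1: Combine all N = 18 observations and assign midranks.
sorted (value, group, rank): (6,G2,1), (9,G2,2), (11,G1,3.5), (11,G3,3.5), (12,G3,5), (13,G3,6), (14,G1,8), (14,G3,8), (14,G4,8), (19,G2,10), (20,G1,11.5), (20,G4,11.5), (22,G2,13.5), (22,G4,13.5), (23,G2,15), (24,G4,16), (25,G1,17), (27,G3,18)
Step 2: Sum ranks within each group.
R_1 = 40 (n_1 = 4)
R_2 = 41.5 (n_2 = 5)
R_3 = 40.5 (n_3 = 5)
R_4 = 49 (n_4 = 4)
Step 3: H = 12/(N(N+1)) * sum(R_i^2/n_i) - 3(N+1)
     = 12/(18*19) * (40^2/4 + 41.5^2/5 + 40.5^2/5 + 49^2/4) - 3*19
     = 0.035088 * 1672.75 - 57
     = 1.692982.
Step 4: Ties present; correction factor C = 1 - 42/(18^3 - 18) = 0.992776. Corrected H = 1.692982 / 0.992776 = 1.705301.
Step 5: Under H0, H ~ chi^2(3); p-value = 0.635756.
Step 6: alpha = 0.05. fail to reject H0.

H = 1.7053, df = 3, p = 0.635756, fail to reject H0.


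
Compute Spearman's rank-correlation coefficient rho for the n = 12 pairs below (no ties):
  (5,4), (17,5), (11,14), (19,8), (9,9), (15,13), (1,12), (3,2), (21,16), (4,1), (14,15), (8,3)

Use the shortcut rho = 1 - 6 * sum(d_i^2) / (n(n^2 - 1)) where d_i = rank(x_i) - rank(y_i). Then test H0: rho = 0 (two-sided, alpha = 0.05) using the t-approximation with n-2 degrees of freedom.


Step 1: Rank x and y separately (midranks; no ties here).
rank(x): 5->4, 17->10, 11->7, 19->11, 9->6, 15->9, 1->1, 3->2, 21->12, 4->3, 14->8, 8->5
rank(y): 4->4, 5->5, 14->10, 8->6, 9->7, 13->9, 12->8, 2->2, 16->12, 1->1, 15->11, 3->3
Step 2: d_i = R_x(i) - R_y(i); compute d_i^2.
  (4-4)^2=0, (10-5)^2=25, (7-10)^2=9, (11-6)^2=25, (6-7)^2=1, (9-9)^2=0, (1-8)^2=49, (2-2)^2=0, (12-12)^2=0, (3-1)^2=4, (8-11)^2=9, (5-3)^2=4
sum(d^2) = 126.
Step 3: rho = 1 - 6*126 / (12*(12^2 - 1)) = 1 - 756/1716 = 0.559441.
Step 4: Under H0, t = rho * sqrt((n-2)/(1-rho^2)) = 2.1344 ~ t(10).
Step 5: Two-sided p-value from the t-distribution with 10 df = 0.058589.
Step 6: alpha = 0.05. fail to reject H0.

rho = 0.5594, p = 0.058589, fail to reject H0 at alpha = 0.05.


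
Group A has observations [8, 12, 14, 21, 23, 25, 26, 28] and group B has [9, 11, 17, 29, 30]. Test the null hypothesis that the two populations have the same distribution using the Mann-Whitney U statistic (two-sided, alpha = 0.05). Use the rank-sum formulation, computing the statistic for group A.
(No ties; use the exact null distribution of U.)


Step 1: Combine and sort all 13 observations; assign midranks.
sorted (value, group): (8,X), (9,Y), (11,Y), (12,X), (14,X), (17,Y), (21,X), (23,X), (25,X), (26,X), (28,X), (29,Y), (30,Y)
ranks: 8->1, 9->2, 11->3, 12->4, 14->5, 17->6, 21->7, 23->8, 25->9, 26->10, 28->11, 29->12, 30->13
Step 2: Rank sum for X: R1 = 1 + 4 + 5 + 7 + 8 + 9 + 10 + 11 = 55.
Step 3: U_X = R1 - n1(n1+1)/2 = 55 - 8*9/2 = 55 - 36 = 19.
       U_Y = n1*n2 - U_X = 40 - 19 = 21.
Step 4: No ties, so the exact null distribution of U (based on enumerating the C(13,8) = 1287 equally likely rank assignments) gives the two-sided p-value.
Step 5: p-value = 0.943279; compare to alpha = 0.05. fail to reject H0.

U_X = 19, p = 0.943279, fail to reject H0 at alpha = 0.05.


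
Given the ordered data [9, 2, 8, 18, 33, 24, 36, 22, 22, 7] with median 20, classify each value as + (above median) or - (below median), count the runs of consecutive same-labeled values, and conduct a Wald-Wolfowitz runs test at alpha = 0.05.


Step 1: Compute median = 20; label A = above, B = below.
Labels in order: BBBBAAAAAB  (n_A = 5, n_B = 5)
Step 2: Count runs R = 3.
Step 3: Under H0 (random ordering), E[R] = 2*n_A*n_B/(n_A+n_B) + 1 = 2*5*5/10 + 1 = 6.0000.
        Var[R] = 2*n_A*n_B*(2*n_A*n_B - n_A - n_B) / ((n_A+n_B)^2 * (n_A+n_B-1)) = 2000/900 = 2.2222.
        SD[R] = 1.4907.
Step 4: Continuity-corrected z = (R + 0.5 - E[R]) / SD[R] = (3 + 0.5 - 6.0000) / 1.4907 = -1.6771.
Step 5: Two-sided p-value via normal approximation = 2*(1 - Phi(|z|)) = 0.093533.
Step 6: alpha = 0.05. fail to reject H0.

R = 3, z = -1.6771, p = 0.093533, fail to reject H0.


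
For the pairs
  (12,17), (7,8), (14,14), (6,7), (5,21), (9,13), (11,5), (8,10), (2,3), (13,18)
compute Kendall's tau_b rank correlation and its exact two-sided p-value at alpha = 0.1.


Step 1: Enumerate the 45 unordered pairs (i,j) with i<j and classify each by sign(x_j-x_i) * sign(y_j-y_i).
  (1,2):dx=-5,dy=-9->C; (1,3):dx=+2,dy=-3->D; (1,4):dx=-6,dy=-10->C; (1,5):dx=-7,dy=+4->D
  (1,6):dx=-3,dy=-4->C; (1,7):dx=-1,dy=-12->C; (1,8):dx=-4,dy=-7->C; (1,9):dx=-10,dy=-14->C
  (1,10):dx=+1,dy=+1->C; (2,3):dx=+7,dy=+6->C; (2,4):dx=-1,dy=-1->C; (2,5):dx=-2,dy=+13->D
  (2,6):dx=+2,dy=+5->C; (2,7):dx=+4,dy=-3->D; (2,8):dx=+1,dy=+2->C; (2,9):dx=-5,dy=-5->C
  (2,10):dx=+6,dy=+10->C; (3,4):dx=-8,dy=-7->C; (3,5):dx=-9,dy=+7->D; (3,6):dx=-5,dy=-1->C
  (3,7):dx=-3,dy=-9->C; (3,8):dx=-6,dy=-4->C; (3,9):dx=-12,dy=-11->C; (3,10):dx=-1,dy=+4->D
  (4,5):dx=-1,dy=+14->D; (4,6):dx=+3,dy=+6->C; (4,7):dx=+5,dy=-2->D; (4,8):dx=+2,dy=+3->C
  (4,9):dx=-4,dy=-4->C; (4,10):dx=+7,dy=+11->C; (5,6):dx=+4,dy=-8->D; (5,7):dx=+6,dy=-16->D
  (5,8):dx=+3,dy=-11->D; (5,9):dx=-3,dy=-18->C; (5,10):dx=+8,dy=-3->D; (6,7):dx=+2,dy=-8->D
  (6,8):dx=-1,dy=-3->C; (6,9):dx=-7,dy=-10->C; (6,10):dx=+4,dy=+5->C; (7,8):dx=-3,dy=+5->D
  (7,9):dx=-9,dy=-2->C; (7,10):dx=+2,dy=+13->C; (8,9):dx=-6,dy=-7->C; (8,10):dx=+5,dy=+8->C
  (9,10):dx=+11,dy=+15->C
Step 2: C = 31, D = 14, total pairs = 45.
Step 3: tau = (C - D)/(n(n-1)/2) = (31 - 14)/45 = 0.377778.
Step 4: Exact two-sided p-value (enumerate n! = 3628800 permutations of y under H0): p = 0.155742.
Step 5: alpha = 0.1. fail to reject H0.

tau_b = 0.3778 (C=31, D=14), p = 0.155742, fail to reject H0.


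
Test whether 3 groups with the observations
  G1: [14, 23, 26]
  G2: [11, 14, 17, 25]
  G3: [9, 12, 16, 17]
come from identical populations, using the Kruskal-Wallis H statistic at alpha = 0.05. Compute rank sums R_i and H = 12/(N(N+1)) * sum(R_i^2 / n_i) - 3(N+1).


Step 1: Combine all N = 11 observations and assign midranks.
sorted (value, group, rank): (9,G3,1), (11,G2,2), (12,G3,3), (14,G1,4.5), (14,G2,4.5), (16,G3,6), (17,G2,7.5), (17,G3,7.5), (23,G1,9), (25,G2,10), (26,G1,11)
Step 2: Sum ranks within each group.
R_1 = 24.5 (n_1 = 3)
R_2 = 24 (n_2 = 4)
R_3 = 17.5 (n_3 = 4)
Step 3: H = 12/(N(N+1)) * sum(R_i^2/n_i) - 3(N+1)
     = 12/(11*12) * (24.5^2/3 + 24^2/4 + 17.5^2/4) - 3*12
     = 0.090909 * 420.646 - 36
     = 2.240530.
Step 4: Ties present; correction factor C = 1 - 12/(11^3 - 11) = 0.990909. Corrected H = 2.240530 / 0.990909 = 2.261086.
Step 5: Under H0, H ~ chi^2(2); p-value = 0.322858.
Step 6: alpha = 0.05. fail to reject H0.

H = 2.2611, df = 2, p = 0.322858, fail to reject H0.
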